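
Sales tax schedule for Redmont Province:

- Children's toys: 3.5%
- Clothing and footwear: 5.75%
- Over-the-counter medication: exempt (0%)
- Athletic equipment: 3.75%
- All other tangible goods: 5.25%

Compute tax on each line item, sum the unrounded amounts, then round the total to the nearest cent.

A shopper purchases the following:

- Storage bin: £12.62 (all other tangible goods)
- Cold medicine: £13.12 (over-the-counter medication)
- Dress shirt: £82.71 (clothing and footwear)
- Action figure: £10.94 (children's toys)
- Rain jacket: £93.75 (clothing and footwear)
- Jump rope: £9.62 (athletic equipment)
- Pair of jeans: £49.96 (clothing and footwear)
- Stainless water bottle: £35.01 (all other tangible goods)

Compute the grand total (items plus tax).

£323.99

Storage bin £12.62: all other tangible goods → 5.25% → £0.66255
Cold medicine £13.12: over-the-counter medication → 0% → £0.00
Dress shirt £82.71: clothing and footwear → 5.75% → £4.755825
Action figure £10.94: children's toys → 3.5% → £0.3829
Rain jacket £93.75: clothing and footwear → 5.75% → £5.390625
Jump rope £9.62: athletic equipment → 3.75% → £0.36075
Pair of jeans £49.96: clothing and footwear → 5.75% → £2.8727
Stainless water bottle £35.01: all other tangible goods → 5.25% → £1.838025
Subtotal = £307.73; unrounded tax = £16.263375 → £16.26; total due = £323.99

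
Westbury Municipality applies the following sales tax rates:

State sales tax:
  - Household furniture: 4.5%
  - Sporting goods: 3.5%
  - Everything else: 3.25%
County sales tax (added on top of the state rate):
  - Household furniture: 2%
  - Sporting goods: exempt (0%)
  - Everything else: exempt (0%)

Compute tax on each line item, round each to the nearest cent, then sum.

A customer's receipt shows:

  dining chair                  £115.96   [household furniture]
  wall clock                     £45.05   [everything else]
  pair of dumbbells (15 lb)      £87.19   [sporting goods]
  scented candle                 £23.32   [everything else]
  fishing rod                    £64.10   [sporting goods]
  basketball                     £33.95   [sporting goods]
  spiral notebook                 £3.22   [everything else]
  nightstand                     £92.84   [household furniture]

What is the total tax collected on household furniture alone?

Dining chair £115.96: household furniture → 4.5% + 2% county = 6.5% → £7.54
Nightstand £92.84: household furniture → 4.5% + 2% county = 6.5% → £6.03
Tax on household furniture = £7.54 + £6.03 = £13.57

£13.57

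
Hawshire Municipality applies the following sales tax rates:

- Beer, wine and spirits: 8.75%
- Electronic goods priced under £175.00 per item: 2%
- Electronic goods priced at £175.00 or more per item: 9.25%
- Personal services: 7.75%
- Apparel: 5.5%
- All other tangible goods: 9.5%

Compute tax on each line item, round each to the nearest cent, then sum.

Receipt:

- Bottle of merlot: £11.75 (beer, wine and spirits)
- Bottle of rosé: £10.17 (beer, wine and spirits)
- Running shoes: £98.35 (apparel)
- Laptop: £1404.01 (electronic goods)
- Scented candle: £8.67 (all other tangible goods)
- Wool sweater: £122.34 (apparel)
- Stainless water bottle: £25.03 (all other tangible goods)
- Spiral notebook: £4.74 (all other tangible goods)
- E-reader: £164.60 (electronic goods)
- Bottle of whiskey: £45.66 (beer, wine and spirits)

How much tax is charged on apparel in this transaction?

£12.14

Running shoes £98.35: apparel → 5.5% → £5.41
Wool sweater £122.34: apparel → 5.5% → £6.73
Tax on apparel = £5.41 + £6.73 = £12.14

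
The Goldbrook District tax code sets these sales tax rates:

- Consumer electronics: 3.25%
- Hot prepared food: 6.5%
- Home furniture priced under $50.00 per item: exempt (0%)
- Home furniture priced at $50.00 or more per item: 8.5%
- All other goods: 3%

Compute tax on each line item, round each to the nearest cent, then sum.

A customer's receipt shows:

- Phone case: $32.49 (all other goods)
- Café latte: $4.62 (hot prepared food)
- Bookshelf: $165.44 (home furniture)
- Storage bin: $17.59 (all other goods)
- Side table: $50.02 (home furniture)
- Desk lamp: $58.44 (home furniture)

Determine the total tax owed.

Phone case $32.49: all other goods → 3% → $0.97
Café latte $4.62: hot prepared food → 6.5% → $0.30
Bookshelf $165.44: home furniture, $50.00 or more → 8.5% → $14.06
Storage bin $17.59: all other goods → 3% → $0.53
Side table $50.02: home furniture, $50.00 or more → 8.5% → $4.25
Desk lamp $58.44: home furniture, $50.00 or more → 8.5% → $4.97
Total tax = $0.97 + $0.30 + $14.06 + $0.53 + $4.25 + $4.97 = $25.08

$25.08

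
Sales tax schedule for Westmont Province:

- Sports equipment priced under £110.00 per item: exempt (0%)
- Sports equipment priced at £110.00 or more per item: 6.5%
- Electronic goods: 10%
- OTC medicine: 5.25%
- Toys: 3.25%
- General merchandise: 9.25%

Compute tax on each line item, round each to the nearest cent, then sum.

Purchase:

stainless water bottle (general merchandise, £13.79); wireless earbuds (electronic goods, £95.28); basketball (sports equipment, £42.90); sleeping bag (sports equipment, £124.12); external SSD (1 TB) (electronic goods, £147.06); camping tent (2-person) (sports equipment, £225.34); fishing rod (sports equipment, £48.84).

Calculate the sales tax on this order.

£48.24

Stainless water bottle £13.79: general merchandise → 9.25% → £1.28
Wireless earbuds £95.28: electronic goods → 10% → £9.53
Basketball £42.90: sports equipment, under £110.00 → 0% → £0.00
Sleeping bag £124.12: sports equipment, £110.00 or more → 6.5% → £8.07
External SSD (1 TB) £147.06: electronic goods → 10% → £14.71
Camping tent (2-person) £225.34: sports equipment, £110.00 or more → 6.5% → £14.65
Fishing rod £48.84: sports equipment, under £110.00 → 0% → £0.00
Total tax = £1.28 + £9.53 + £8.07 + £14.71 + £14.65 = £48.24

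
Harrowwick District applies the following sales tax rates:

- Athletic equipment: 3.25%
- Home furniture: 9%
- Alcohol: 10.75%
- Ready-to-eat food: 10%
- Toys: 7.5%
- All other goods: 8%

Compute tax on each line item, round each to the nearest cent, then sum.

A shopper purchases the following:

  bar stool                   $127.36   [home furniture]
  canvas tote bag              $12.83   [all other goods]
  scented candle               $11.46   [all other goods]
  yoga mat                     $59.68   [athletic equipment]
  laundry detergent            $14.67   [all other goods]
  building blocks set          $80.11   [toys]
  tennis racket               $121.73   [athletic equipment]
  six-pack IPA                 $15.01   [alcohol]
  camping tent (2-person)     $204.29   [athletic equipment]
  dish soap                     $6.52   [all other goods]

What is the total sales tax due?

$35.26

Bar stool $127.36: home furniture → 9% → $11.46
Canvas tote bag $12.83: all other goods → 8% → $1.03
Scented candle $11.46: all other goods → 8% → $0.92
Yoga mat $59.68: athletic equipment → 3.25% → $1.94
Laundry detergent $14.67: all other goods → 8% → $1.17
Building blocks set $80.11: toys → 7.5% → $6.01
Tennis racket $121.73: athletic equipment → 3.25% → $3.96
Six-pack IPA $15.01: alcohol → 10.75% → $1.61
Camping tent (2-person) $204.29: athletic equipment → 3.25% → $6.64
Dish soap $6.52: all other goods → 8% → $0.52
Total tax = $11.46 + $1.03 + $0.92 + $1.94 + $1.17 + $6.01 + $3.96 + $1.61 + $6.64 + $0.52 = $35.26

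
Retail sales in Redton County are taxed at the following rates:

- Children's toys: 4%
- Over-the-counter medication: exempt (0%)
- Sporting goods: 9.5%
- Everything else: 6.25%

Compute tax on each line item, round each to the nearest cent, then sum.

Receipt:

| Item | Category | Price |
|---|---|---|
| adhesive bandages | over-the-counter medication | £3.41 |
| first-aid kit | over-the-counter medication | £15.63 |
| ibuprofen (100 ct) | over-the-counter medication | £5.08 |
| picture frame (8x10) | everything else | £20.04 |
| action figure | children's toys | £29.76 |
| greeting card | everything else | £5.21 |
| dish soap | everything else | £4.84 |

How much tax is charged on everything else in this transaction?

Picture frame (8x10) £20.04: everything else → 6.25% → £1.25
Greeting card £5.21: everything else → 6.25% → £0.33
Dish soap £4.84: everything else → 6.25% → £0.30
Tax on everything else = £1.25 + £0.33 + £0.30 = £1.88

£1.88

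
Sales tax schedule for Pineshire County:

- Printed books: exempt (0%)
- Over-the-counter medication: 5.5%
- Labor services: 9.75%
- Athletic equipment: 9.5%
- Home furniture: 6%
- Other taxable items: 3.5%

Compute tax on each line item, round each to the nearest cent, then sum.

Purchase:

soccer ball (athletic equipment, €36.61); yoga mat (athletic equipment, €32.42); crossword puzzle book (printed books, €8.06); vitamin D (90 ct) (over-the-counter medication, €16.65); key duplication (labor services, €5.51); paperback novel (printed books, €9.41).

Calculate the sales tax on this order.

€8.02

Soccer ball €36.61: athletic equipment → 9.5% → €3.48
Yoga mat €32.42: athletic equipment → 9.5% → €3.08
Crossword puzzle book €8.06: printed books → 0% → €0.00
Vitamin D (90 ct) €16.65: over-the-counter medication → 5.5% → €0.92
Key duplication €5.51: labor services → 9.75% → €0.54
Paperback novel €9.41: printed books → 0% → €0.00
Total tax = €3.48 + €3.08 + €0.92 + €0.54 = €8.02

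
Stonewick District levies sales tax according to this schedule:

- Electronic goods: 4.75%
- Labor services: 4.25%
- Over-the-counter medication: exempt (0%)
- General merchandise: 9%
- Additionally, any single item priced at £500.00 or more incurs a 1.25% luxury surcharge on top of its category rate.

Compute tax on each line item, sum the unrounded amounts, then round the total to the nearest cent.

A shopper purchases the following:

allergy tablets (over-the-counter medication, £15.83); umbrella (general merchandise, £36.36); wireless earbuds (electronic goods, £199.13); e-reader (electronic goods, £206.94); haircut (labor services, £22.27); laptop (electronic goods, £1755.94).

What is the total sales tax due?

Allergy tablets £15.83: over-the-counter medication → 0% → £0.00
Umbrella £36.36: general merchandise → 9% → £3.2724
Wireless earbuds £199.13: electronic goods → 4.75% → £9.458675
E-reader £206.94: electronic goods → 4.75% → £9.82965
Haircut £22.27: labor services → 4.25% → £0.946475
Laptop £1755.94: electronic goods → 4.75% + 1.25% surcharge = 6% → £105.3564
Unrounded tax sum = £128.8636 → £128.86

£128.86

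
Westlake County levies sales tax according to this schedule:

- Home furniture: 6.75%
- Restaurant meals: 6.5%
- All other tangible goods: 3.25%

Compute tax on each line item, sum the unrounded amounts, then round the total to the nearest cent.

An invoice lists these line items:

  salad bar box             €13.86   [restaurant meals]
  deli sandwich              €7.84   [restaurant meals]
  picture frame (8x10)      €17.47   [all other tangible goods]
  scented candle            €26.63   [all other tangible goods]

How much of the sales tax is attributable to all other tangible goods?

Picture frame (8x10) €17.47: all other tangible goods → 3.25% → €0.567775
Scented candle €26.63: all other tangible goods → 3.25% → €0.865475
Tax on all other tangible goods: unrounded sum = €1.43325 → €1.43

€1.43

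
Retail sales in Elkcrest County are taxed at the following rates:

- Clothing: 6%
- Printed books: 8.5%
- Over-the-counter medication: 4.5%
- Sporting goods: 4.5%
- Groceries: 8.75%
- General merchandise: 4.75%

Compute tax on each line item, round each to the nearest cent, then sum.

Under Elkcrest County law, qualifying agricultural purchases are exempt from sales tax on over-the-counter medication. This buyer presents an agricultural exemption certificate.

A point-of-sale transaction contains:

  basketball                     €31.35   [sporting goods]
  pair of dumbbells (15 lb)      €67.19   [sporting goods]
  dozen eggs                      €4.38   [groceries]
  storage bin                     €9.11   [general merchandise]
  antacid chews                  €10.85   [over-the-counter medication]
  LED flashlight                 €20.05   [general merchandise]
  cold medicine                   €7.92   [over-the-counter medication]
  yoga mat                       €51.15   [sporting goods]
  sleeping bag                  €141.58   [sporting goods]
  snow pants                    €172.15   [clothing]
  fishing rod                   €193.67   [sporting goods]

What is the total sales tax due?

€33.91

Basketball €31.35: sporting goods → 4.5% → €1.41
Pair of dumbbells (15 lb) €67.19: sporting goods → 4.5% → €3.02
Dozen eggs €4.38: groceries → 8.75% → €0.38
Storage bin €9.11: general merchandise → 4.75% → €0.43
Antacid chews €10.85: over-the-counter medication, buyer-exempt → 0% → €0.00
LED flashlight €20.05: general merchandise → 4.75% → €0.95
Cold medicine €7.92: over-the-counter medication, buyer-exempt → 0% → €0.00
Yoga mat €51.15: sporting goods → 4.5% → €2.30
Sleeping bag €141.58: sporting goods → 4.5% → €6.37
Snow pants €172.15: clothing → 6% → €10.33
Fishing rod €193.67: sporting goods → 4.5% → €8.72
Total tax = €1.41 + €3.02 + €0.38 + €0.43 + €0.95 + €2.30 + €6.37 + €10.33 + €8.72 = €33.91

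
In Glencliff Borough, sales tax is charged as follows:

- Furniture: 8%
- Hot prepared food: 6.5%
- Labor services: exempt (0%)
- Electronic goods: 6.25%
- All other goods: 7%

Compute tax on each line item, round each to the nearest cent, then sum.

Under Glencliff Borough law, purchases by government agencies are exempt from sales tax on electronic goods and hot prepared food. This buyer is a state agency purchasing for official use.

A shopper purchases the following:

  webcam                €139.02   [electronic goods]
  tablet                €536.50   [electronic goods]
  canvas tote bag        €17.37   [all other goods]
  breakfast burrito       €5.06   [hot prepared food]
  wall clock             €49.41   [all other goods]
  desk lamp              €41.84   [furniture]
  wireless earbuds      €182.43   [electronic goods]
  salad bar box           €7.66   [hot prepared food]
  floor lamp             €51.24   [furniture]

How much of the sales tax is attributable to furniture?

Desk lamp €41.84: furniture → 8% → €3.35
Floor lamp €51.24: furniture → 8% → €4.10
Tax on furniture = €3.35 + €4.10 = €7.45

€7.45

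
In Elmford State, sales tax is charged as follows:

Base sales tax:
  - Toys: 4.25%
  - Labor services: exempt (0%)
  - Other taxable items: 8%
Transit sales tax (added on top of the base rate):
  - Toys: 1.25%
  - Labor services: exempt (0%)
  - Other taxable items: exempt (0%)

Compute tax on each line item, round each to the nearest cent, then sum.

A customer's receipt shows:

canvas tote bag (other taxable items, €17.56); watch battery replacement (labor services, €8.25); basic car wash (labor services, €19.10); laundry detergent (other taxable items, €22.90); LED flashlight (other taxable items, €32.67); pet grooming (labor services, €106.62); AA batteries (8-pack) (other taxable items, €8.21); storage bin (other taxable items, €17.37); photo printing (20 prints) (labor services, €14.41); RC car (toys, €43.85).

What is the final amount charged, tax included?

€301.24

Canvas tote bag €17.56: other taxable items → 8% + 0% transit = 8% → €1.40
Watch battery replacement €8.25: labor services → 0% + 0% transit = 0% → €0.00
Basic car wash €19.10: labor services → 0% + 0% transit = 0% → €0.00
Laundry detergent €22.90: other taxable items → 8% + 0% transit = 8% → €1.83
LED flashlight €32.67: other taxable items → 8% + 0% transit = 8% → €2.61
Pet grooming €106.62: labor services → 0% + 0% transit = 0% → €0.00
AA batteries (8-pack) €8.21: other taxable items → 8% + 0% transit = 8% → €0.66
Storage bin €17.37: other taxable items → 8% + 0% transit = 8% → €1.39
Photo printing (20 prints) €14.41: labor services → 0% + 0% transit = 0% → €0.00
RC car €43.85: toys → 4.25% + 1.25% transit = 5.5% → €2.41
Subtotal = €290.94; tax = €10.30; total due = €301.24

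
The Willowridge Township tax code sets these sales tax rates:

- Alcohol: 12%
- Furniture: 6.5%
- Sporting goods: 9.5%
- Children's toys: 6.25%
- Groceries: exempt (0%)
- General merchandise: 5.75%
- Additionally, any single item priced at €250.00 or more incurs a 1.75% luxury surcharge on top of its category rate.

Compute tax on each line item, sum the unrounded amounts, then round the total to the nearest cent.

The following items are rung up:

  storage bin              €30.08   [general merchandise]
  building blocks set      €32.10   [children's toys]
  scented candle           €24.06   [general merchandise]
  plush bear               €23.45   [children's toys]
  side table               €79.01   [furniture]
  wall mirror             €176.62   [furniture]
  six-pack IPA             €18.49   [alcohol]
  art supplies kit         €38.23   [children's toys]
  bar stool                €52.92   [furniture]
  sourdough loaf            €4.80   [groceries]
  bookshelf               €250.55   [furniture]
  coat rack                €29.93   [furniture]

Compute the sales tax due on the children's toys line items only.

Building blocks set €32.10: children's toys → 6.25% → €2.00625
Plush bear €23.45: children's toys → 6.25% → €1.465625
Art supplies kit €38.23: children's toys → 6.25% → €2.389375
Tax on children's toys: unrounded sum = €5.86125 → €5.86

€5.86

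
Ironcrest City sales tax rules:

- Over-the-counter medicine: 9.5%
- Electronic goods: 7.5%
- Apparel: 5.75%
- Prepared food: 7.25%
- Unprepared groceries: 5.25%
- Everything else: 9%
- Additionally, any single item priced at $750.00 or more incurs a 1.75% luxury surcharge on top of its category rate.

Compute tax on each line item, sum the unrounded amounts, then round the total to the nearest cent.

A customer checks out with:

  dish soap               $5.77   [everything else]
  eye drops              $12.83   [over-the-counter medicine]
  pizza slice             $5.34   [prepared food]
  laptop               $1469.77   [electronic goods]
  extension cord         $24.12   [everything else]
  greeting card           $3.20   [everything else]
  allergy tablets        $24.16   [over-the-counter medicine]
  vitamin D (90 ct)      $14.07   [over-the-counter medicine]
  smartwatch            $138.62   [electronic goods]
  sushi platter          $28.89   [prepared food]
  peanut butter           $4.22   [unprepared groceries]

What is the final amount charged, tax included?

$1887.87

Dish soap $5.77: everything else → 9% → $0.5193
Eye drops $12.83: over-the-counter medicine → 9.5% → $1.21885
Pizza slice $5.34: prepared food → 7.25% → $0.38715
Laptop $1469.77: electronic goods → 7.5% + 1.75% surcharge = 9.25% → $135.953725
Extension cord $24.12: everything else → 9% → $2.1708
Greeting card $3.20: everything else → 9% → $0.288
Allergy tablets $24.16: over-the-counter medicine → 9.5% → $2.2952
Vitamin D (90 ct) $14.07: over-the-counter medicine → 9.5% → $1.33665
Smartwatch $138.62: electronic goods → 7.5% → $10.3965
Sushi platter $28.89: prepared food → 7.25% → $2.094525
Peanut butter $4.22: unprepared groceries → 5.25% → $0.22155
Subtotal = $1730.99; unrounded tax = $156.88225 → $156.88; total due = $1887.87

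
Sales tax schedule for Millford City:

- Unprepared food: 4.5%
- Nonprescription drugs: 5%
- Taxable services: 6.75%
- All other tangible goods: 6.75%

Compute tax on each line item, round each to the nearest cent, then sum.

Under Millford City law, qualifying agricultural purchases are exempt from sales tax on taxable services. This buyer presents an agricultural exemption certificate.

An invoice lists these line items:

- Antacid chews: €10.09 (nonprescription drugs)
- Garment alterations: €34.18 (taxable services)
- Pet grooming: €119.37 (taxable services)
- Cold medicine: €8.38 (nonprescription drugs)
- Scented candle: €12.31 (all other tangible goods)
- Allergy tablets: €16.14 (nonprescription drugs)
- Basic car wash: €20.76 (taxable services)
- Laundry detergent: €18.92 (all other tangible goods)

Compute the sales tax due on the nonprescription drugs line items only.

Antacid chews €10.09: nonprescription drugs → 5% → €0.50
Cold medicine €8.38: nonprescription drugs → 5% → €0.42
Allergy tablets €16.14: nonprescription drugs → 5% → €0.81
Tax on nonprescription drugs = €0.50 + €0.42 + €0.81 = €1.73

€1.73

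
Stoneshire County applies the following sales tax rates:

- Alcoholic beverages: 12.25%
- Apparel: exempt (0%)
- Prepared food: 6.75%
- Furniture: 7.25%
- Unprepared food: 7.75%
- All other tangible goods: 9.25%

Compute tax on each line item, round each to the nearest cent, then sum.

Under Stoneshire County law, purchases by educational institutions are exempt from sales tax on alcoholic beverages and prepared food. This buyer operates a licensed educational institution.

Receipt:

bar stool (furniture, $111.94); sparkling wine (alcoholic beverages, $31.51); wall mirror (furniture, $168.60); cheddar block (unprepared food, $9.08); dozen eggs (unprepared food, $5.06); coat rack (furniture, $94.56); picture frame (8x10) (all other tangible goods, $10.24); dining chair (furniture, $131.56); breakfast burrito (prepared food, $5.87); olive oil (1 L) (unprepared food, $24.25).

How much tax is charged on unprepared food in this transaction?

Cheddar block $9.08: unprepared food → 7.75% → $0.70
Dozen eggs $5.06: unprepared food → 7.75% → $0.39
Olive oil (1 L) $24.25: unprepared food → 7.75% → $1.88
Tax on unprepared food = $0.70 + $0.39 + $1.88 = $2.97

$2.97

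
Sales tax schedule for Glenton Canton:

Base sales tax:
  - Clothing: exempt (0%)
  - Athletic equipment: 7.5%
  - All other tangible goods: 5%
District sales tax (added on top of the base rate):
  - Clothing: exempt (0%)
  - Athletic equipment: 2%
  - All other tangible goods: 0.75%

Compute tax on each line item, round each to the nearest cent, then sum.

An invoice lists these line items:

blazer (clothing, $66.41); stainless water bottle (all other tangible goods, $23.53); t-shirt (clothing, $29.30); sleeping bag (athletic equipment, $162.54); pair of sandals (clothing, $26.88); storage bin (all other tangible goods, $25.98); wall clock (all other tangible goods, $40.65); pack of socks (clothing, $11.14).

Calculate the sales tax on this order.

Blazer $66.41: clothing → 0% + 0% district = 0% → $0.00
Stainless water bottle $23.53: all other tangible goods → 5% + 0.75% district = 5.75% → $1.35
T-shirt $29.30: clothing → 0% + 0% district = 0% → $0.00
Sleeping bag $162.54: athletic equipment → 7.5% + 2% district = 9.5% → $15.44
Pair of sandals $26.88: clothing → 0% + 0% district = 0% → $0.00
Storage bin $25.98: all other tangible goods → 5% + 0.75% district = 5.75% → $1.49
Wall clock $40.65: all other tangible goods → 5% + 0.75% district = 5.75% → $2.34
Pack of socks $11.14: clothing → 0% + 0% district = 0% → $0.00
Total tax = $1.35 + $15.44 + $1.49 + $2.34 = $20.62

$20.62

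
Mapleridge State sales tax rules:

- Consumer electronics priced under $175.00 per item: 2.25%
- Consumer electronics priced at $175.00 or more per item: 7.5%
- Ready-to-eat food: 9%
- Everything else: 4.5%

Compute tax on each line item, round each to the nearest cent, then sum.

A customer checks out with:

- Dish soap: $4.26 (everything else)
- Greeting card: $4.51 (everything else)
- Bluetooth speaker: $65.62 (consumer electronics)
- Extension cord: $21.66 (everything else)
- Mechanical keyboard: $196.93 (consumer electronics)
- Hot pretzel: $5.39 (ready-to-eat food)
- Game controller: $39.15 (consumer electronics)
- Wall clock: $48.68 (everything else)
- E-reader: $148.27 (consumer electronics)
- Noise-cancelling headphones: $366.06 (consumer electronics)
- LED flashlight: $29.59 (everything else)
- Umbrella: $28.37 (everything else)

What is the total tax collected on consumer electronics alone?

Bluetooth speaker $65.62: consumer electronics, under $175.00 → 2.25% → $1.48
Mechanical keyboard $196.93: consumer electronics, $175.00 or more → 7.5% → $14.77
Game controller $39.15: consumer electronics, under $175.00 → 2.25% → $0.88
E-reader $148.27: consumer electronics, under $175.00 → 2.25% → $3.34
Noise-cancelling headphones $366.06: consumer electronics, $175.00 or more → 7.5% → $27.45
Tax on consumer electronics = $1.48 + $14.77 + $0.88 + $3.34 + $27.45 = $47.92

$47.92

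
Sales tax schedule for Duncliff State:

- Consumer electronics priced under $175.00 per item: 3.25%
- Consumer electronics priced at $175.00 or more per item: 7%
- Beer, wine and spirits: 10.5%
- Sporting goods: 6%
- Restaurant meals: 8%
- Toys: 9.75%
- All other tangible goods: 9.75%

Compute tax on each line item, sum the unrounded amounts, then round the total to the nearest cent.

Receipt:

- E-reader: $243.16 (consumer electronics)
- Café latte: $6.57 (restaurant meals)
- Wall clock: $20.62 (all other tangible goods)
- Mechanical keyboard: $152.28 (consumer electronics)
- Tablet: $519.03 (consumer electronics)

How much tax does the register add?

$60.84

E-reader $243.16: consumer electronics, $175.00 or more → 7% → $17.0212
Café latte $6.57: restaurant meals → 8% → $0.5256
Wall clock $20.62: all other tangible goods → 9.75% → $2.01045
Mechanical keyboard $152.28: consumer electronics, under $175.00 → 3.25% → $4.9491
Tablet $519.03: consumer electronics, $175.00 or more → 7% → $36.3321
Unrounded tax sum = $60.83845 → $60.84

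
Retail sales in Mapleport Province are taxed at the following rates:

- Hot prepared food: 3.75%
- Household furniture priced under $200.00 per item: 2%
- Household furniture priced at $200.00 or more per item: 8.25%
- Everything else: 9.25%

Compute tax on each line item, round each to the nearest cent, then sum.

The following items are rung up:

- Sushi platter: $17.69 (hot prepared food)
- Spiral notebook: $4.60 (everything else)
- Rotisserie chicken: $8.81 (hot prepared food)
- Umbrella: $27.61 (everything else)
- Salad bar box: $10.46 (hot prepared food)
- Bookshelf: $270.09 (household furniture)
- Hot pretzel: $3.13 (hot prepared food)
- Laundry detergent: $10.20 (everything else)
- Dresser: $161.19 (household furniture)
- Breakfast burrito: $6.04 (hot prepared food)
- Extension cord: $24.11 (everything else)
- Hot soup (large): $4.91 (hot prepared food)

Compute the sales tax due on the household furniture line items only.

Bookshelf $270.09: household furniture, $200.00 or more → 8.25% → $22.28
Dresser $161.19: household furniture, under $200.00 → 2% → $3.22
Tax on household furniture = $22.28 + $3.22 = $25.50

$25.50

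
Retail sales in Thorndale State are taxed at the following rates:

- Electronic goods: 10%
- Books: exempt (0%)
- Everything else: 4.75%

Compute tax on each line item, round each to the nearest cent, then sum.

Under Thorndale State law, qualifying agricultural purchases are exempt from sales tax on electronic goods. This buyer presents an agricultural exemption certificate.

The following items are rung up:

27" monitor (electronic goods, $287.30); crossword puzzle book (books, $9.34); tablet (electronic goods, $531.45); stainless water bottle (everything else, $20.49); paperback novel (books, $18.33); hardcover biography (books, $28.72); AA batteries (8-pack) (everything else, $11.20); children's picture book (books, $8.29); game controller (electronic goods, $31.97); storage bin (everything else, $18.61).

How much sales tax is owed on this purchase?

$2.38

27" monitor $287.30: electronic goods, buyer-exempt → 0% → $0.00
Crossword puzzle book $9.34: books → 0% → $0.00
Tablet $531.45: electronic goods, buyer-exempt → 0% → $0.00
Stainless water bottle $20.49: everything else → 4.75% → $0.97
Paperback novel $18.33: books → 0% → $0.00
Hardcover biography $28.72: books → 0% → $0.00
AA batteries (8-pack) $11.20: everything else → 4.75% → $0.53
Children's picture book $8.29: books → 0% → $0.00
Game controller $31.97: electronic goods, buyer-exempt → 0% → $0.00
Storage bin $18.61: everything else → 4.75% → $0.88
Total tax = $0.97 + $0.53 + $0.88 = $2.38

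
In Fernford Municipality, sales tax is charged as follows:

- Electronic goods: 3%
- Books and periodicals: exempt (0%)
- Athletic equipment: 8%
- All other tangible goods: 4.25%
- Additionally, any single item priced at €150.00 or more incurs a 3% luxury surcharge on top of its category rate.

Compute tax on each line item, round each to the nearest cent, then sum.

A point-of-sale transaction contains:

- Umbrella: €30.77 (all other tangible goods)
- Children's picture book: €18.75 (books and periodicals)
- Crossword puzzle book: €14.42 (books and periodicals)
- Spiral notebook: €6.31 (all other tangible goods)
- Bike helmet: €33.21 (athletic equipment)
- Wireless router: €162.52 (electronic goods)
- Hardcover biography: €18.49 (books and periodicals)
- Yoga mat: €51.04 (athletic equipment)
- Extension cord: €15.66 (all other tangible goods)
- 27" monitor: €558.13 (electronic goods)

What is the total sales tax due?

Umbrella €30.77: all other tangible goods → 4.25% → €1.31
Children's picture book €18.75: books and periodicals → 0% → €0.00
Crossword puzzle book €14.42: books and periodicals → 0% → €0.00
Spiral notebook €6.31: all other tangible goods → 4.25% → €0.27
Bike helmet €33.21: athletic equipment → 8% → €2.66
Wireless router €162.52: electronic goods → 3% + 3% surcharge = 6% → €9.75
Hardcover biography €18.49: books and periodicals → 0% → €0.00
Yoga mat €51.04: athletic equipment → 8% → €4.08
Extension cord €15.66: all other tangible goods → 4.25% → €0.67
27" monitor €558.13: electronic goods → 3% + 3% surcharge = 6% → €33.49
Total tax = €1.31 + €0.27 + €2.66 + €9.75 + €4.08 + €0.67 + €33.49 = €52.23

€52.23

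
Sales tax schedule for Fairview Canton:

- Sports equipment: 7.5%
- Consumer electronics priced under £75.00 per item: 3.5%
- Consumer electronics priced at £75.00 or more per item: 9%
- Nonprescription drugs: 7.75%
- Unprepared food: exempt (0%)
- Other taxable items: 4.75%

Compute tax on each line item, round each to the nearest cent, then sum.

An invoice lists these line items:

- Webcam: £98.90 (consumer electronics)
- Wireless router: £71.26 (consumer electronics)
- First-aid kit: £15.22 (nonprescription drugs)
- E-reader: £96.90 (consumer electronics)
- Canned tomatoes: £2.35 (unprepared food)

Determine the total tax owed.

£21.29

Webcam £98.90: consumer electronics, £75.00 or more → 9% → £8.90
Wireless router £71.26: consumer electronics, under £75.00 → 3.5% → £2.49
First-aid kit £15.22: nonprescription drugs → 7.75% → £1.18
E-reader £96.90: consumer electronics, £75.00 or more → 9% → £8.72
Canned tomatoes £2.35: unprepared food → 0% → £0.00
Total tax = £8.90 + £2.49 + £1.18 + £8.72 = £21.29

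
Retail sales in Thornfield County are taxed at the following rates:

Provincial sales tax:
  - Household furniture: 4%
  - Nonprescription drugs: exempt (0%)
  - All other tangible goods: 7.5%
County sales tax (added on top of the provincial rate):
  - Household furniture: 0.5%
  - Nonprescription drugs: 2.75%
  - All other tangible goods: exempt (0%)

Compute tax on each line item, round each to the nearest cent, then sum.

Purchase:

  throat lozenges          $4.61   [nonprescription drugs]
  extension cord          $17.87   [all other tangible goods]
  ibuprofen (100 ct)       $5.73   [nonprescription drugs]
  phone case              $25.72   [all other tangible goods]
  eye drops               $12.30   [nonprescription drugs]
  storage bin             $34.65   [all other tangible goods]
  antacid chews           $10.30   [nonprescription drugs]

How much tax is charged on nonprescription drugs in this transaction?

Throat lozenges $4.61: nonprescription drugs → 0% + 2.75% county = 2.75% → $0.13
Ibuprofen (100 ct) $5.73: nonprescription drugs → 0% + 2.75% county = 2.75% → $0.16
Eye drops $12.30: nonprescription drugs → 0% + 2.75% county = 2.75% → $0.34
Antacid chews $10.30: nonprescription drugs → 0% + 2.75% county = 2.75% → $0.28
Tax on nonprescription drugs = $0.13 + $0.16 + $0.34 + $0.28 = $0.91

$0.91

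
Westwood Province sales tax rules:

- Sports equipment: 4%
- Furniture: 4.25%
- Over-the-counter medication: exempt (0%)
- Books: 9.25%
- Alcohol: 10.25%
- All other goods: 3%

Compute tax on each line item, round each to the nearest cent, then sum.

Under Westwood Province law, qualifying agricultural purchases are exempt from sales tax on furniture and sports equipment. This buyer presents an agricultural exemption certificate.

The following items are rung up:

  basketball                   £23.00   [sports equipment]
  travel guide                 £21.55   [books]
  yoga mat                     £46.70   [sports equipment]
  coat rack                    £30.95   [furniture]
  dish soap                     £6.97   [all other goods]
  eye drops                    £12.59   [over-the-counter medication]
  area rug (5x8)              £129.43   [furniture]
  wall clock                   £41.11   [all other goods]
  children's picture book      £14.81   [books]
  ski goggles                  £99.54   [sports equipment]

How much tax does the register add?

Basketball £23.00: sports equipment, buyer-exempt → 0% → £0.00
Travel guide £21.55: books → 9.25% → £1.99
Yoga mat £46.70: sports equipment, buyer-exempt → 0% → £0.00
Coat rack £30.95: furniture, buyer-exempt → 0% → £0.00
Dish soap £6.97: all other goods → 3% → £0.21
Eye drops £12.59: over-the-counter medication → 0% → £0.00
Area rug (5x8) £129.43: furniture, buyer-exempt → 0% → £0.00
Wall clock £41.11: all other goods → 3% → £1.23
Children's picture book £14.81: books → 9.25% → £1.37
Ski goggles £99.54: sports equipment, buyer-exempt → 0% → £0.00
Total tax = £1.99 + £0.21 + £1.23 + £1.37 = £4.80

£4.80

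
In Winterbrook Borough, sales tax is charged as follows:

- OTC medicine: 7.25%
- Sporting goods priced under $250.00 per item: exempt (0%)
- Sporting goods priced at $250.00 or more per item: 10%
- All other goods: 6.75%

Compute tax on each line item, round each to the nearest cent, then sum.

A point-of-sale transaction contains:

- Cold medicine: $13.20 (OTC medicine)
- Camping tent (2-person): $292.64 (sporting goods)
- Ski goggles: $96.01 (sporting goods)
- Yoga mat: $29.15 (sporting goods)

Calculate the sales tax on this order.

Cold medicine $13.20: OTC medicine → 7.25% → $0.96
Camping tent (2-person) $292.64: sporting goods, $250.00 or more → 10% → $29.26
Ski goggles $96.01: sporting goods, under $250.00 → 0% → $0.00
Yoga mat $29.15: sporting goods, under $250.00 → 0% → $0.00
Total tax = $0.96 + $29.26 = $30.22

$30.22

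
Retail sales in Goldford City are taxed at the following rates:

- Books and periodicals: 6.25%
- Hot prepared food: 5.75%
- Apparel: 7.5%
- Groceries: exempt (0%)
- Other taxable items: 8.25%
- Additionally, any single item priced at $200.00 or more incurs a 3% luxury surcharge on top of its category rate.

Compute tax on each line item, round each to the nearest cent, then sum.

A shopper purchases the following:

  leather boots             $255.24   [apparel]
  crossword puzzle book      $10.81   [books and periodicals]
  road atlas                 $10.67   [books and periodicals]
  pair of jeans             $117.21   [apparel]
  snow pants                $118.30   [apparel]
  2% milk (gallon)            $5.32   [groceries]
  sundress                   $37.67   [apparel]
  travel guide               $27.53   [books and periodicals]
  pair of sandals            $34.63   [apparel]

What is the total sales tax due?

$52.96

Leather boots $255.24: apparel → 7.5% + 3% surcharge = 10.5% → $26.80
Crossword puzzle book $10.81: books and periodicals → 6.25% → $0.68
Road atlas $10.67: books and periodicals → 6.25% → $0.67
Pair of jeans $117.21: apparel → 7.5% → $8.79
Snow pants $118.30: apparel → 7.5% → $8.87
2% milk (gallon) $5.32: groceries → 0% → $0.00
Sundress $37.67: apparel → 7.5% → $2.83
Travel guide $27.53: books and periodicals → 6.25% → $1.72
Pair of sandals $34.63: apparel → 7.5% → $2.60
Total tax = $26.80 + $0.68 + $0.67 + $8.79 + $8.87 + $2.83 + $1.72 + $2.60 = $52.96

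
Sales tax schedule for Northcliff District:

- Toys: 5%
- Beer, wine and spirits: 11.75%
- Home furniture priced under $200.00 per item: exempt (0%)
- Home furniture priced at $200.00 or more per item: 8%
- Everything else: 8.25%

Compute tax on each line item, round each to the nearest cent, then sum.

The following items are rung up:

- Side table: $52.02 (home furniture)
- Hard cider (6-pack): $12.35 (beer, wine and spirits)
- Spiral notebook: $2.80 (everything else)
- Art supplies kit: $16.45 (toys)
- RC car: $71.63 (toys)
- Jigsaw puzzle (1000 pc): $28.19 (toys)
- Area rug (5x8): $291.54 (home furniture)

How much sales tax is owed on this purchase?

$30.81

Side table $52.02: home furniture, under $200.00 → 0% → $0.00
Hard cider (6-pack) $12.35: beer, wine and spirits → 11.75% → $1.45
Spiral notebook $2.80: everything else → 8.25% → $0.23
Art supplies kit $16.45: toys → 5% → $0.82
RC car $71.63: toys → 5% → $3.58
Jigsaw puzzle (1000 pc) $28.19: toys → 5% → $1.41
Area rug (5x8) $291.54: home furniture, $200.00 or more → 8% → $23.32
Total tax = $1.45 + $0.23 + $0.82 + $3.58 + $1.41 + $23.32 = $30.81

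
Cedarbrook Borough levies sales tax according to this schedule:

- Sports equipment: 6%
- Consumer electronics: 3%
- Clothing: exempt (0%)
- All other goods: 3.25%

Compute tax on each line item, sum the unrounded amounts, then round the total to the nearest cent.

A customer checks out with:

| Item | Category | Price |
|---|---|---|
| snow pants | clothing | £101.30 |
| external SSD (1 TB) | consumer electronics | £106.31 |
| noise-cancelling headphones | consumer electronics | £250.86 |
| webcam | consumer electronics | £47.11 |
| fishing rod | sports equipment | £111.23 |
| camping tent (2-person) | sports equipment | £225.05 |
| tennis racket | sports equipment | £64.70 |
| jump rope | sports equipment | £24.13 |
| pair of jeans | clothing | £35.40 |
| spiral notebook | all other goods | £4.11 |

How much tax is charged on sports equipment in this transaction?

£25.51

Fishing rod £111.23: sports equipment → 6% → £6.6738
Camping tent (2-person) £225.05: sports equipment → 6% → £13.503
Tennis racket £64.70: sports equipment → 6% → £3.882
Jump rope £24.13: sports equipment → 6% → £1.4478
Tax on sports equipment: unrounded sum = £25.5066 → £25.51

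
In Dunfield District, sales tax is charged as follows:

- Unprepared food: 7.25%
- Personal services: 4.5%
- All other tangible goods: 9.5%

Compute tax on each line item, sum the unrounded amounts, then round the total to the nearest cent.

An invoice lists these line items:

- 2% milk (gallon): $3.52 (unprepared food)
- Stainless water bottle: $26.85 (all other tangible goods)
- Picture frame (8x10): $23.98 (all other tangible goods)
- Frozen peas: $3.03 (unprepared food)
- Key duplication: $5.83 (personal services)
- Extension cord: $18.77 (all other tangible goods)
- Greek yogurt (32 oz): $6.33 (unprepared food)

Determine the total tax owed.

2% milk (gallon) $3.52: unprepared food → 7.25% → $0.2552
Stainless water bottle $26.85: all other tangible goods → 9.5% → $2.55075
Picture frame (8x10) $23.98: all other tangible goods → 9.5% → $2.2781
Frozen peas $3.03: unprepared food → 7.25% → $0.219675
Key duplication $5.83: personal services → 4.5% → $0.26235
Extension cord $18.77: all other tangible goods → 9.5% → $1.78315
Greek yogurt (32 oz) $6.33: unprepared food → 7.25% → $0.458925
Unrounded tax sum = $7.80815 → $7.81

$7.81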